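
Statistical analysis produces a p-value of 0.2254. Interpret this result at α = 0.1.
Since p = 0.2254 > α = 0.1, fail to reject H₀.
There is insufficient evidence to reject the null hypothesis; the result is not statistically significant at the 0.1 level.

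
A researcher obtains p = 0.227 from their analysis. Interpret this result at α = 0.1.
Since p = 0.227 > α = 0.1, fail to reject H₀.
There is insufficient evidence to reject the null hypothesis; the result is not statistically significant at the 0.1 level.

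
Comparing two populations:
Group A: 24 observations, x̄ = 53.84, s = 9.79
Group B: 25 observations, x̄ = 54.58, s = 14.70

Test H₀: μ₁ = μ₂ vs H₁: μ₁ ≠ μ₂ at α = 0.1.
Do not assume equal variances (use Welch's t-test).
Welch's two-sample t-test:
H₀: μ₁ = μ₂
H₁: μ₁ ≠ μ₂
s₁²/n₁ = 9.79²/24 = 3.9935,  s₂²/n₂ = 14.70²/25 = 8.6436
SE = √(s₁²/n₁ + s₂²/n₂) = √(3.9935 + 8.6436) = 3.5549
df (Welch-Satterthwaite) = (s₁²/n₁ + s₂²/n₂)² / [(s₁²/n₁)²/(n₁-1) + (s₂²/n₂)²/(n₂-1)] ≈ 41.95
t = (x̄₁ - x̄₂) / SE = (53.84 - 54.58) / 3.5549 = -0.74 / 3.5549 = -0.208
p-value = 0.8361

Since p-value > α = 0.1, we fail to reject H₀.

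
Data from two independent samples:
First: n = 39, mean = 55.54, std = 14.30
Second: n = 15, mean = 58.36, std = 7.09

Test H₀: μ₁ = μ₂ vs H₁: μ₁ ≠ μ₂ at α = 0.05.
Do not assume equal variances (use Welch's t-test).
Welch's two-sample t-test:
H₀: μ₁ = μ₂
H₁: μ₁ ≠ μ₂
s₁²/n₁ = 14.30²/39 = 5.2433,  s₂²/n₂ = 7.09²/15 = 3.3512
SE = √(s₁²/n₁ + s₂²/n₂) = √(5.2433 + 3.3512) = 2.9316
df (Welch-Satterthwaite) = (s₁²/n₁ + s₂²/n₂)² / [(s₁²/n₁)²/(n₁-1) + (s₂²/n₂)²/(n₂-1)] ≈ 48.42
t = (x̄₁ - x̄₂) / SE = (55.54 - 58.36) / 2.9316 = -2.82 / 2.9316 = -0.962
p-value = 0.3409

Since p-value > α = 0.05, we fail to reject H₀.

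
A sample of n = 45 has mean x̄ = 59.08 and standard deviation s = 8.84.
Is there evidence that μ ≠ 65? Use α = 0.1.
One-sample t-test:
H₀: μ = 65
H₁: μ ≠ 65
df = n - 1 = 44
t = (x̄ - μ₀) / (s/√n) = (59.08 - 65) / (8.84/√45) = -4.492
p-value = 0.0001

Since p-value < α = 0.1, we reject H₀.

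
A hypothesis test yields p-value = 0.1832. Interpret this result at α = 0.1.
Since p = 0.1832 > α = 0.1, fail to reject H₀.
There is insufficient evidence to reject the null hypothesis; the result is not statistically significant at the 0.1 level.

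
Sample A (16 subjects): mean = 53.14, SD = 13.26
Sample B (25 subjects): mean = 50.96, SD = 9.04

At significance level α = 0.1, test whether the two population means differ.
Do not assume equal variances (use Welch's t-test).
Welch's two-sample t-test:
H₀: μ₁ = μ₂
H₁: μ₁ ≠ μ₂
s₁²/n₁ = 13.26²/16 = 10.9892,  s₂²/n₂ = 9.04²/25 = 3.2689
SE = √(s₁²/n₁ + s₂²/n₂) = √(10.9892 + 3.2689) = 3.7760
df (Welch-Satterthwaite) = (s₁²/n₁ + s₂²/n₂)² / [(s₁²/n₁)²/(n₁-1) + (s₂²/n₂)²/(n₂-1)] ≈ 23.93
t = (x̄₁ - x̄₂) / SE = (53.14 - 50.96) / 3.7760 = 2.18 / 3.7760 = 0.577
p-value = 0.5691

Since p-value > α = 0.1, we fail to reject H₀.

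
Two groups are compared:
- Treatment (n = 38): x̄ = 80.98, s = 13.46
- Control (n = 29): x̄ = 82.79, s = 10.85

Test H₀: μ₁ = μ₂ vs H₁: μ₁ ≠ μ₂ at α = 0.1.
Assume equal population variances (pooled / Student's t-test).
Student's two-sample t-test (equal variances):
H₀: μ₁ = μ₂
H₁: μ₁ ≠ μ₂
df = n₁ + n₂ - 2 = 65
Pooled variance s_p² = [(n₁-1)s₁² + (n₂-1)s₂²] / (n₁ + n₂ - 2) = [(37)(13.46²) + (28)(10.85²)] / 65 = 153.8397
SE = √(s_p²(1/n₁ + 1/n₂)) = √(153.8397 × (1/38 + 1/29)) = 3.0583
t = (x̄₁ - x̄₂) / SE = (80.98 - 82.79) / 3.0583 = -1.81 / 3.0583 = -0.592
p-value = 0.5560

Since p-value > α = 0.1, we fail to reject H₀.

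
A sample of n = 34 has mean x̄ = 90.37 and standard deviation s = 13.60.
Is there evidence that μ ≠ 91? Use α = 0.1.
One-sample t-test:
H₀: μ = 91
H₁: μ ≠ 91
df = n - 1 = 33
t = (x̄ - μ₀) / (s/√n) = (90.37 - 91) / (13.60/√34) = -0.270
p-value = 0.7888

Since p-value > α = 0.1, we fail to reject H₀.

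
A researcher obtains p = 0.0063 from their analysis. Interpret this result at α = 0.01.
Since p = 0.0063 < α = 0.01, reject H₀.
There is sufficient evidence to reject the null hypothesis; the result is statistically significant at the 0.01 level.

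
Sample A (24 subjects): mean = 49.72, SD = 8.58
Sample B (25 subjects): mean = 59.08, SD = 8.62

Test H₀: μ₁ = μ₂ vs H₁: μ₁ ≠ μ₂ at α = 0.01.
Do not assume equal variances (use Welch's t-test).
Welch's two-sample t-test:
H₀: μ₁ = μ₂
H₁: μ₁ ≠ μ₂
s₁²/n₁ = 8.58²/24 = 3.0673,  s₂²/n₂ = 8.62²/25 = 2.9722
SE = √(s₁²/n₁ + s₂²/n₂) = √(3.0673 + 2.9722) = 2.4575
df (Welch-Satterthwaite) = (s₁²/n₁ + s₂²/n₂)² / [(s₁²/n₁)²/(n₁-1) + (s₂²/n₂)²/(n₂-1)] ≈ 46.94
t = (x̄₁ - x̄₂) / SE = (49.72 - 59.08) / 2.4575 = -9.36 / 2.4575 = -3.809
p-value = 0.0004

Since p-value < α = 0.01, we reject H₀.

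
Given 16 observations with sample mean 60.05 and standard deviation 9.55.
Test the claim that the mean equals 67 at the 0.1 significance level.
One-sample t-test:
H₀: μ = 67
H₁: μ ≠ 67
df = n - 1 = 15
t = (x̄ - μ₀) / (s/√n) = (60.05 - 67) / (9.55/√16) = -2.911
p-value = 0.0108

Since p-value < α = 0.1, we reject H₀.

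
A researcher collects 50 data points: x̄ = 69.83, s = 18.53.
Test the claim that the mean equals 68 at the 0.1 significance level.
One-sample t-test:
H₀: μ = 68
H₁: μ ≠ 68
df = n - 1 = 49
t = (x̄ - μ₀) / (s/√n) = (69.83 - 68) / (18.53/√50) = 0.698
p-value = 0.4883

Since p-value > α = 0.1, we fail to reject H₀.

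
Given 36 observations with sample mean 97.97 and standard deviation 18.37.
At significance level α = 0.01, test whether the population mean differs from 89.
One-sample t-test:
H₀: μ = 89
H₁: μ ≠ 89
df = n - 1 = 35
t = (x̄ - μ₀) / (s/√n) = (97.97 - 89) / (18.37/√36) = 2.930
p-value = 0.0059

Since p-value < α = 0.01, we reject H₀.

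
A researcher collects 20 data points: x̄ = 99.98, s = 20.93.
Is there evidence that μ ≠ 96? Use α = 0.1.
One-sample t-test:
H₀: μ = 96
H₁: μ ≠ 96
df = n - 1 = 19
t = (x̄ - μ₀) / (s/√n) = (99.98 - 96) / (20.93/√20) = 0.850
p-value = 0.4057

Since p-value > α = 0.1, we fail to reject H₀.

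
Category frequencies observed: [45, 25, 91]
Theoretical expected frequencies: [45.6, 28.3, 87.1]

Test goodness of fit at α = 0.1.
Chi-square goodness of fit test:
H₀: observed counts match expected distribution
H₁: observed counts differ from expected distribution
df = k - 1 = 2
χ² = Σ(O - E)²/E
   = (45 - 45.6)²/45.6 + (25 - 28.3)²/28.3 + (91 - 87.1)²/87.1
   = 0.008 + 0.385 + 0.175
   = 0.57
p-value = 0.7530

Since p-value > α = 0.1, we fail to reject H₀.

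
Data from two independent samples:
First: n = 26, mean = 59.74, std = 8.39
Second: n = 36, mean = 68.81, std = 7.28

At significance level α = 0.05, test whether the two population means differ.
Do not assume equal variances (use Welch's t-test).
Welch's two-sample t-test:
H₀: μ₁ = μ₂
H₁: μ₁ ≠ μ₂
s₁²/n₁ = 8.39²/26 = 2.7074,  s₂²/n₂ = 7.28²/36 = 1.4722
SE = √(s₁²/n₁ + s₂²/n₂) = √(2.7074 + 1.4722) = 2.0444
df (Welch-Satterthwaite) = (s₁²/n₁ + s₂²/n₂)² / [(s₁²/n₁)²/(n₁-1) + (s₂²/n₂)²/(n₂-1)] ≈ 49.19
t = (x̄₁ - x̄₂) / SE = (59.74 - 68.81) / 2.0444 = -9.07 / 2.0444 = -4.437
p-value = 0.0001

Since p-value < α = 0.05, we reject H₀.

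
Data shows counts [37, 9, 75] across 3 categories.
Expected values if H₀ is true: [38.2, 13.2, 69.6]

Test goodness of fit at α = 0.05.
Chi-square goodness of fit test:
H₀: observed counts match expected distribution
H₁: observed counts differ from expected distribution
df = k - 1 = 2
χ² = Σ(O - E)²/E
   = (37 - 38.2)²/38.2 + (9 - 13.2)²/13.2 + (75 - 69.6)²/69.6
   = 0.038 + 1.336 + 0.419
   = 1.79
p-value = 0.4080

Since p-value > α = 0.05, we fail to reject H₀.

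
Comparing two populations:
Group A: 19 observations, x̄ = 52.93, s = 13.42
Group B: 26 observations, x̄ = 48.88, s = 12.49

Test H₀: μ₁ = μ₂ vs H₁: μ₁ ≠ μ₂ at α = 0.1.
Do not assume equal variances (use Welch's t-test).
Welch's two-sample t-test:
H₀: μ₁ = μ₂
H₁: μ₁ ≠ μ₂
s₁²/n₁ = 13.42²/19 = 9.4788,  s₂²/n₂ = 12.49²/26 = 6.0000
SE = √(s₁²/n₁ + s₂²/n₂) = √(9.4788 + 6.0000) = 3.9343
df (Welch-Satterthwaite) = (s₁²/n₁ + s₂²/n₂)² / [(s₁²/n₁)²/(n₁-1) + (s₂²/n₂)²/(n₂-1)] ≈ 37.25
t = (x̄₁ - x̄₂) / SE = (52.93 - 48.88) / 3.9343 = 4.05 / 3.9343 = 1.029
p-value = 0.3099

Since p-value > α = 0.1, we fail to reject H₀.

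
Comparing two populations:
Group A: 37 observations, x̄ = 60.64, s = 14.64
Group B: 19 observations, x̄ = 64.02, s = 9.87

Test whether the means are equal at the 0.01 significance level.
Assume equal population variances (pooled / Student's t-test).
Student's two-sample t-test (equal variances):
H₀: μ₁ = μ₂
H₁: μ₁ ≠ μ₂
df = n₁ + n₂ - 2 = 54
Pooled variance s_p² = [(n₁-1)s₁² + (n₂-1)s₂²] / (n₁ + n₂ - 2) = [(36)(14.64²) + (18)(9.87²)] / 54 = 175.3587
SE = √(s_p²(1/n₁ + 1/n₂)) = √(175.3587 × (1/37 + 1/19)) = 3.7375
t = (x̄₁ - x̄₂) / SE = (60.64 - 64.02) / 3.7375 = -3.38 / 3.7375 = -0.904
p-value = 0.3698

Since p-value > α = 0.01, we fail to reject H₀.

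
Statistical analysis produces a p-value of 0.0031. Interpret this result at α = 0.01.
Since p = 0.0031 < α = 0.01, reject H₀.
There is sufficient evidence to reject the null hypothesis; the result is statistically significant at the 0.01 level.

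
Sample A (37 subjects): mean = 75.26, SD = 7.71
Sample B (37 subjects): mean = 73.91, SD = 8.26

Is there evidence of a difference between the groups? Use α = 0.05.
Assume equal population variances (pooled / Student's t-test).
Student's two-sample t-test (equal variances):
H₀: μ₁ = μ₂
H₁: μ₁ ≠ μ₂
df = n₁ + n₂ - 2 = 72
Pooled variance s_p² = [(n₁-1)s₁² + (n₂-1)s₂²] / (n₁ + n₂ - 2) = [(36)(7.71²) + (36)(8.26²)] / 72 = 63.8358
SE = √(s_p²(1/n₁ + 1/n₂)) = √(63.8358 × (1/37 + 1/37)) = 1.8576
t = (x̄₁ - x̄₂) / SE = (75.26 - 73.91) / 1.8576 = 1.35 / 1.8576 = 0.727
p-value = 0.4697

Since p-value > α = 0.05, we fail to reject H₀.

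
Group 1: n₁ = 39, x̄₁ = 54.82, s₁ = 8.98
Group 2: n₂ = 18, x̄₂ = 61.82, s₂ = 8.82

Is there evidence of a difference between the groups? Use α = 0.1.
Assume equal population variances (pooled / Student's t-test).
Student's two-sample t-test (equal variances):
H₀: μ₁ = μ₂
H₁: μ₁ ≠ μ₂
df = n₁ + n₂ - 2 = 55
Pooled variance s_p² = [(n₁-1)s₁² + (n₂-1)s₂²] / (n₁ + n₂ - 2) = [(38)(8.98²) + (17)(8.82²)] / 55 = 79.7601
SE = √(s_p²(1/n₁ + 1/n₂)) = √(79.7601 × (1/39 + 1/18)) = 2.5448
t = (x̄₁ - x̄₂) / SE = (54.82 - 61.82) / 2.5448 = -7.00 / 2.5448 = -2.751
p-value = 0.0080

Since p-value < α = 0.1, we reject H₀.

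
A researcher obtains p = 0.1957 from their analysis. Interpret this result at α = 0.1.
Since p = 0.1957 > α = 0.1, fail to reject H₀.
There is insufficient evidence to reject the null hypothesis; the result is not statistically significant at the 0.1 level.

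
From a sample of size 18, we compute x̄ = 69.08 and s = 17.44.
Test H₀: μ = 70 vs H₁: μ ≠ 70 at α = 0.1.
One-sample t-test:
H₀: μ = 70
H₁: μ ≠ 70
df = n - 1 = 17
t = (x̄ - μ₀) / (s/√n) = (69.08 - 70) / (17.44/√18) = -0.224
p-value = 0.8256

Since p-value > α = 0.1, we fail to reject H₀.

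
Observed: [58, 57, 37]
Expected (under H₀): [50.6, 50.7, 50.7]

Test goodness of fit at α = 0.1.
Chi-square goodness of fit test:
H₀: observed counts match expected distribution
H₁: observed counts differ from expected distribution
df = k - 1 = 2
χ² = Σ(O - E)²/E
   = (58 - 50.6)²/50.6 + (57 - 50.7)²/50.7 + (37 - 50.7)²/50.7
   = 1.082 + 0.783 + 3.702
   = 5.57
p-value = 0.0618

Since p-value < α = 0.1, we reject H₀.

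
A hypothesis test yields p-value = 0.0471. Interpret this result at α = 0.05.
Since p = 0.0471 < α = 0.05, reject H₀.
There is sufficient evidence to reject the null hypothesis; the result is statistically significant at the 0.05 level.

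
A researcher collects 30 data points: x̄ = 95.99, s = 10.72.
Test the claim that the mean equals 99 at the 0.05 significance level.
One-sample t-test:
H₀: μ = 99
H₁: μ ≠ 99
df = n - 1 = 29
t = (x̄ - μ₀) / (s/√n) = (95.99 - 99) / (10.72/√30) = -1.538
p-value = 0.1349

Since p-value > α = 0.05, we fail to reject H₀.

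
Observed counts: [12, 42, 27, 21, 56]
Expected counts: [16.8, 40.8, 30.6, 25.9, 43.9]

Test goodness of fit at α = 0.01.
Chi-square goodness of fit test:
H₀: observed counts match expected distribution
H₁: observed counts differ from expected distribution
df = k - 1 = 4
χ² = Σ(O - E)²/E
   = (12 - 16.8)²/16.8 + (42 - 40.8)²/40.8 + (27 - 30.6)²/30.6 + (21 - 25.9)²/25.9 + (56 - 43.9)²/43.9
   = 1.371 + 0.035 + 0.424 + 0.927 + 3.335
   = 6.09
p-value = 0.1924

Since p-value > α = 0.01, we fail to reject H₀.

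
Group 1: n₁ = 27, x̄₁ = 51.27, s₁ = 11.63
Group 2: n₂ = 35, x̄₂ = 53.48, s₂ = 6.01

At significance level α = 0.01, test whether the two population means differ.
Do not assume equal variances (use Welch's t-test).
Welch's two-sample t-test:
H₀: μ₁ = μ₂
H₁: μ₁ ≠ μ₂
s₁²/n₁ = 11.63²/27 = 5.0095,  s₂²/n₂ = 6.01²/35 = 1.0320
SE = √(s₁²/n₁ + s₂²/n₂) = √(5.0095 + 1.0320) = 2.4579
df (Welch-Satterthwaite) = (s₁²/n₁ + s₂²/n₂)² / [(s₁²/n₁)²/(n₁-1) + (s₂²/n₂)²/(n₂-1)] ≈ 36.63
t = (x̄₁ - x̄₂) / SE = (51.27 - 53.48) / 2.4579 = -2.21 / 2.4579 = -0.899
p-value = 0.3745

Since p-value > α = 0.01, we fail to reject H₀.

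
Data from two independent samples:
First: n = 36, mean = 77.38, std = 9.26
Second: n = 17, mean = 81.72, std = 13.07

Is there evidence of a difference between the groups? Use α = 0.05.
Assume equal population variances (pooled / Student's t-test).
Student's two-sample t-test (equal variances):
H₀: μ₁ = μ₂
H₁: μ₁ ≠ μ₂
df = n₁ + n₂ - 2 = 51
Pooled variance s_p² = [(n₁-1)s₁² + (n₂-1)s₂²] / (n₁ + n₂ - 2) = [(35)(9.26²) + (16)(13.07²)] / 51 = 112.4385
SE = √(s_p²(1/n₁ + 1/n₂)) = √(112.4385 × (1/36 + 1/17)) = 3.1205
t = (x̄₁ - x̄₂) / SE = (77.38 - 81.72) / 3.1205 = -4.34 / 3.1205 = -1.391
p-value = 0.1703

Since p-value > α = 0.05, we fail to reject H₀.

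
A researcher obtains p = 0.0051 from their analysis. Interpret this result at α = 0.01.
Since p = 0.0051 < α = 0.01, reject H₀.
There is sufficient evidence to reject the null hypothesis; the result is statistically significant at the 0.01 level.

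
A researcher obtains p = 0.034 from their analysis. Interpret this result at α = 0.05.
Since p = 0.034 < α = 0.05, reject H₀.
There is sufficient evidence to reject the null hypothesis; the result is statistically significant at the 0.05 level.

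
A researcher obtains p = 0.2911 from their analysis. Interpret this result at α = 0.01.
Since p = 0.2911 > α = 0.01, fail to reject H₀.
There is insufficient evidence to reject the null hypothesis; the result is not statistically significant at the 0.01 level.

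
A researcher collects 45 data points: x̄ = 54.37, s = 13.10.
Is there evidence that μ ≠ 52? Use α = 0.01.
One-sample t-test:
H₀: μ = 52
H₁: μ ≠ 52
df = n - 1 = 44
t = (x̄ - μ₀) / (s/√n) = (54.37 - 52) / (13.10/√45) = 1.214
p-value = 0.2314

Since p-value > α = 0.01, we fail to reject H₀.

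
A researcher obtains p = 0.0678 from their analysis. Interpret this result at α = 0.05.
Since p = 0.0678 > α = 0.05, fail to reject H₀.
There is insufficient evidence to reject the null hypothesis; the result is not statistically significant at the 0.05 level.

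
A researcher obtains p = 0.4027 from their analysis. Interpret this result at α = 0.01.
Since p = 0.4027 > α = 0.01, fail to reject H₀.
There is insufficient evidence to reject the null hypothesis; the result is not statistically significant at the 0.01 level.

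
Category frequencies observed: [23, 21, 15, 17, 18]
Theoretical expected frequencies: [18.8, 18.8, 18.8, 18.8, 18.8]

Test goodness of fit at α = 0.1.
Chi-square goodness of fit test:
H₀: observed counts match expected distribution
H₁: observed counts differ from expected distribution
df = k - 1 = 4
χ² = Σ(O - E)²/E
   = (23 - 18.8)²/18.8 + (21 - 18.8)²/18.8 + (15 - 18.8)²/18.8 + (17 - 18.8)²/18.8 + (18 - 18.8)²/18.8
   = 0.938 + 0.257 + 0.768 + 0.172 + 0.034
   = 2.17
p-value = 0.7045

Since p-value > α = 0.1, we fail to reject H₀.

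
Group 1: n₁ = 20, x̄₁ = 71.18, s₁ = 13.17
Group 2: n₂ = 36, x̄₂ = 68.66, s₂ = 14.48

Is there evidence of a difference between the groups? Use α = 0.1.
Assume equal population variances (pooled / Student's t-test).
Student's two-sample t-test (equal variances):
H₀: μ₁ = μ₂
H₁: μ₁ ≠ μ₂
df = n₁ + n₂ - 2 = 54
Pooled variance s_p² = [(n₁-1)s₁² + (n₂-1)s₂²] / (n₁ + n₂ - 2) = [(19)(13.17²) + (35)(14.48²)] / 54 = 196.9258
SE = √(s_p²(1/n₁ + 1/n₂)) = √(196.9258 × (1/20 + 1/36)) = 3.9136
t = (x̄₁ - x̄₂) / SE = (71.18 - 68.66) / 3.9136 = 2.52 / 3.9136 = 0.644
p-value = 0.5224

Since p-value > α = 0.1, we fail to reject H₀.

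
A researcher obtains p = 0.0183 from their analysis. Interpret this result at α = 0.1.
Since p = 0.0183 < α = 0.1, reject H₀.
There is sufficient evidence to reject the null hypothesis; the result is statistically significant at the 0.1 level.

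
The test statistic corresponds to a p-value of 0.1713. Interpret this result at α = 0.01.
Since p = 0.1713 > α = 0.01, fail to reject H₀.
There is insufficient evidence to reject the null hypothesis; the result is not statistically significant at the 0.01 level.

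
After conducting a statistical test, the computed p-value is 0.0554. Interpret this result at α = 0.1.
Since p = 0.0554 < α = 0.1, reject H₀.
There is sufficient evidence to reject the null hypothesis; the result is statistically significant at the 0.1 level.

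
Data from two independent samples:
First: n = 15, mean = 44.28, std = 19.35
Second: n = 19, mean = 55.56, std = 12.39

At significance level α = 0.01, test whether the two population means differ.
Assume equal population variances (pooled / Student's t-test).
Student's two-sample t-test (equal variances):
H₀: μ₁ = μ₂
H₁: μ₁ ≠ μ₂
df = n₁ + n₂ - 2 = 32
Pooled variance s_p² = [(n₁-1)s₁² + (n₂-1)s₂²] / (n₁ + n₂ - 2) = [(14)(19.35²) + (18)(12.39²)] / 32 = 250.1604
SE = √(s_p²(1/n₁ + 1/n₂)) = √(250.1604 × (1/15 + 1/19)) = 5.4629
t = (x̄₁ - x̄₂) / SE = (44.28 - 55.56) / 5.4629 = -11.28 / 5.4629 = -2.065
p-value = 0.0471

Since p-value > α = 0.01, we fail to reject H₀.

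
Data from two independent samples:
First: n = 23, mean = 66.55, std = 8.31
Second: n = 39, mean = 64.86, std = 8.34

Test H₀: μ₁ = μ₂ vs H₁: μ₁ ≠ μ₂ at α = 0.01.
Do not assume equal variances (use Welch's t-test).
Welch's two-sample t-test:
H₀: μ₁ = μ₂
H₁: μ₁ ≠ μ₂
s₁²/n₁ = 8.31²/23 = 3.0024,  s₂²/n₂ = 8.34²/39 = 1.7835
SE = √(s₁²/n₁ + s₂²/n₂) = √(3.0024 + 1.7835) = 2.1877
df (Welch-Satterthwaite) = (s₁²/n₁ + s₂²/n₂)² / [(s₁²/n₁)²/(n₁-1) + (s₂²/n₂)²/(n₂-1)] ≈ 46.42
t = (x̄₁ - x̄₂) / SE = (66.55 - 64.86) / 2.1877 = 1.69 / 2.1877 = 0.773
p-value = 0.4437

Since p-value > α = 0.01, we fail to reject H₀.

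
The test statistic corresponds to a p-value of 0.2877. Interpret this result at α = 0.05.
Since p = 0.2877 > α = 0.05, fail to reject H₀.
There is insufficient evidence to reject the null hypothesis; the result is not statistically significant at the 0.05 level.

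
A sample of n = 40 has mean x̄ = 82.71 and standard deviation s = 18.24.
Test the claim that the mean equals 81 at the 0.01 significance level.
One-sample t-test:
H₀: μ = 81
H₁: μ ≠ 81
df = n - 1 = 39
t = (x̄ - μ₀) / (s/√n) = (82.71 - 81) / (18.24/√40) = 0.593
p-value = 0.5567

Since p-value > α = 0.01, we fail to reject H₀.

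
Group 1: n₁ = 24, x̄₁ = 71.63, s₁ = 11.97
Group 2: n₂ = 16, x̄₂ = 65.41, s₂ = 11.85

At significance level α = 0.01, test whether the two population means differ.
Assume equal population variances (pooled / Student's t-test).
Student's two-sample t-test (equal variances):
H₀: μ₁ = μ₂
H₁: μ₁ ≠ μ₂
df = n₁ + n₂ - 2 = 38
Pooled variance s_p² = [(n₁-1)s₁² + (n₂-1)s₂²] / (n₁ + n₂ - 2) = [(23)(11.97²) + (15)(11.85²)] / 38 = 142.1526
SE = √(s_p²(1/n₁ + 1/n₂)) = √(142.1526 × (1/24 + 1/16)) = 3.8481
t = (x̄₁ - x̄₂) / SE = (71.63 - 65.41) / 3.8481 = 6.22 / 3.8481 = 1.616
p-value = 0.1143

Since p-value > α = 0.01, we fail to reject H₀.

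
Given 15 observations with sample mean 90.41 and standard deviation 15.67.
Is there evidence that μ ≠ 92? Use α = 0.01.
One-sample t-test:
H₀: μ = 92
H₁: μ ≠ 92
df = n - 1 = 14
t = (x̄ - μ₀) / (s/√n) = (90.41 - 92) / (15.67/√15) = -0.393
p-value = 0.7003

Since p-value > α = 0.01, we fail to reject H₀.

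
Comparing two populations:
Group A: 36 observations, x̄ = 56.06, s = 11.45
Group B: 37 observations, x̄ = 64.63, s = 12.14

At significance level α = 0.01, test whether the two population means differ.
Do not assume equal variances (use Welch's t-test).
Welch's two-sample t-test:
H₀: μ₁ = μ₂
H₁: μ₁ ≠ μ₂
s₁²/n₁ = 11.45²/36 = 3.6417,  s₂²/n₂ = 12.14²/37 = 3.9832
SE = √(s₁²/n₁ + s₂²/n₂) = √(3.6417 + 3.9832) = 2.7613
df (Welch-Satterthwaite) = (s₁²/n₁ + s₂²/n₂)² / [(s₁²/n₁)²/(n₁-1) + (s₂²/n₂)²/(n₂-1)] ≈ 70.93
t = (x̄₁ - x̄₂) / SE = (56.06 - 64.63) / 2.7613 = -8.57 / 2.7613 = -3.104
p-value = 0.0027

Since p-value < α = 0.01, we reject H₀.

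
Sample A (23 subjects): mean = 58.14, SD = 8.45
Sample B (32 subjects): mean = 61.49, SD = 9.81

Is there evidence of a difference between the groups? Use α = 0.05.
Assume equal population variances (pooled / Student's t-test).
Student's two-sample t-test (equal variances):
H₀: μ₁ = μ₂
H₁: μ₁ ≠ μ₂
df = n₁ + n₂ - 2 = 53
Pooled variance s_p² = [(n₁-1)s₁² + (n₂-1)s₂²] / (n₁ + n₂ - 2) = [(22)(8.45²) + (31)(9.81²)] / 53 = 85.9278
SE = √(s_p²(1/n₁ + 1/n₂)) = √(85.9278 × (1/23 + 1/32)) = 2.5340
t = (x̄₁ - x̄₂) / SE = (58.14 - 61.49) / 2.5340 = -3.35 / 2.5340 = -1.322
p-value = 0.1918

Since p-value > α = 0.05, we fail to reject H₀.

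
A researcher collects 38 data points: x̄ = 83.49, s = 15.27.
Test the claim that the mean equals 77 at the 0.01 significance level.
One-sample t-test:
H₀: μ = 77
H₁: μ ≠ 77
df = n - 1 = 37
t = (x̄ - μ₀) / (s/√n) = (83.49 - 77) / (15.27/√38) = 2.620
p-value = 0.0127

Since p-value > α = 0.01, we fail to reject H₀.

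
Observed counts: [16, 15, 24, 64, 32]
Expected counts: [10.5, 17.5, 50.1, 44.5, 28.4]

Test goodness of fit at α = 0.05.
Chi-square goodness of fit test:
H₀: observed counts match expected distribution
H₁: observed counts differ from expected distribution
df = k - 1 = 4
χ² = Σ(O - E)²/E
   = (16 - 10.5)²/10.5 + (15 - 17.5)²/17.5 + (24 - 50.1)²/50.1 + (64 - 44.5)²/44.5 + (32 - 28.4)²/28.4
   = 2.881 + 0.357 + 13.597 + 8.545 + 0.456
   = 25.84
p-value < 0.0001

Since p-value < α = 0.05, we reject H₀.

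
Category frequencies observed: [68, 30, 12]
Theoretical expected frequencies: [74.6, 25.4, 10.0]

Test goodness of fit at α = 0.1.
Chi-square goodness of fit test:
H₀: observed counts match expected distribution
H₁: observed counts differ from expected distribution
df = k - 1 = 2
χ² = Σ(O - E)²/E
   = (68 - 74.6)²/74.6 + (30 - 25.4)²/25.4 + (12 - 10.0)²/10.0
   = 0.584 + 0.833 + 0.400
   = 1.82
p-value = 0.4031

Since p-value > α = 0.1, we fail to reject H₀.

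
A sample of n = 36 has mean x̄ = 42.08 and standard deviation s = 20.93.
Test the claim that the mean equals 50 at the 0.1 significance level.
One-sample t-test:
H₀: μ = 50
H₁: μ ≠ 50
df = n - 1 = 35
t = (x̄ - μ₀) / (s/√n) = (42.08 - 50) / (20.93/√36) = -2.270
p-value = 0.0294

Since p-value < α = 0.1, we reject H₀.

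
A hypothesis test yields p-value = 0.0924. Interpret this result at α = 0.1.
Since p = 0.0924 < α = 0.1, reject H₀.
There is sufficient evidence to reject the null hypothesis; the result is statistically significant at the 0.1 level.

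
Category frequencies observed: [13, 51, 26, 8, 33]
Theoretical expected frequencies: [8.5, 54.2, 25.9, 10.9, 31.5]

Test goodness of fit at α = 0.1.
Chi-square goodness of fit test:
H₀: observed counts match expected distribution
H₁: observed counts differ from expected distribution
df = k - 1 = 4
χ² = Σ(O - E)²/E
   = (13 - 8.5)²/8.5 + (51 - 54.2)²/54.2 + (26 - 25.9)²/25.9 + (8 - 10.9)²/10.9 + (33 - 31.5)²/31.5
   = 2.382 + 0.189 + 0.000 + 0.772 + 0.071
   = 3.41
p-value = 0.4910

Since p-value > α = 0.1, we fail to reject H₀.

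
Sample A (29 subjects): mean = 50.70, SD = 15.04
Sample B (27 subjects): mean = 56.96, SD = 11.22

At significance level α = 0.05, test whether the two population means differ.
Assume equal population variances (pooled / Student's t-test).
Student's two-sample t-test (equal variances):
H₀: μ₁ = μ₂
H₁: μ₁ ≠ μ₂
df = n₁ + n₂ - 2 = 54
Pooled variance s_p² = [(n₁-1)s₁² + (n₂-1)s₂²] / (n₁ + n₂ - 2) = [(28)(15.04²) + (26)(11.22²)] / 54 = 177.9027
SE = √(s_p²(1/n₁ + 1/n₂)) = √(177.9027 × (1/29 + 1/27)) = 3.5670
t = (x̄₁ - x̄₂) / SE = (50.70 - 56.96) / 3.5670 = -6.26 / 3.5670 = -1.755
p-value = 0.0849

Since p-value > α = 0.05, we fail to reject H₀.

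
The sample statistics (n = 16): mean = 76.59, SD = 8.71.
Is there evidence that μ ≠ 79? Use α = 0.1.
One-sample t-test:
H₀: μ = 79
H₁: μ ≠ 79
df = n - 1 = 15
t = (x̄ - μ₀) / (s/√n) = (76.59 - 79) / (8.71/√16) = -1.107
p-value = 0.2858

Since p-value > α = 0.1, we fail to reject H₀.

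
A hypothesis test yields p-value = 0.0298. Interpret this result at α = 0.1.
Since p = 0.0298 < α = 0.1, reject H₀.
There is sufficient evidence to reject the null hypothesis; the result is statistically significant at the 0.1 level.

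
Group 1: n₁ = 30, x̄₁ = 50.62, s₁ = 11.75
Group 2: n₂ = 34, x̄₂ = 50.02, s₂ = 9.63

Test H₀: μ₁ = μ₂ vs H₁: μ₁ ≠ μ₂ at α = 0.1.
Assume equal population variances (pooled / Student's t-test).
Student's two-sample t-test (equal variances):
H₀: μ₁ = μ₂
H₁: μ₁ ≠ μ₂
df = n₁ + n₂ - 2 = 62
Pooled variance s_p² = [(n₁-1)s₁² + (n₂-1)s₂²] / (n₁ + n₂ - 2) = [(29)(11.75²) + (33)(9.63²)] / 62 = 113.9376
SE = √(s_p²(1/n₁ + 1/n₂)) = √(113.9376 × (1/30 + 1/34)) = 2.6738
t = (x̄₁ - x̄₂) / SE = (50.62 - 50.02) / 2.6738 = 0.60 / 2.6738 = 0.224
p-value = 0.8232

Since p-value > α = 0.1, we fail to reject H₀.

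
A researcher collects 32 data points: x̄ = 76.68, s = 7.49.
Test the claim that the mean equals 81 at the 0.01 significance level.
One-sample t-test:
H₀: μ = 81
H₁: μ ≠ 81
df = n - 1 = 31
t = (x̄ - μ₀) / (s/√n) = (76.68 - 81) / (7.49/√32) = -3.263
p-value = 0.0027

Since p-value < α = 0.01, we reject H₀.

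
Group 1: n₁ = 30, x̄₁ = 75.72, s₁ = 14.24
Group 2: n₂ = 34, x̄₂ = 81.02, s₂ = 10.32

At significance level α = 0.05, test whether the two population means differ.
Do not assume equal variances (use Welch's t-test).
Welch's two-sample t-test:
H₀: μ₁ = μ₂
H₁: μ₁ ≠ μ₂
s₁²/n₁ = 14.24²/30 = 6.7593,  s₂²/n₂ = 10.32²/34 = 3.1324
SE = √(s₁²/n₁ + s₂²/n₂) = √(6.7593 + 3.1324) = 3.1451
df (Welch-Satterthwaite) = (s₁²/n₁ + s₂²/n₂)² / [(s₁²/n₁)²/(n₁-1) + (s₂²/n₂)²/(n₂-1)] ≈ 52.25
t = (x̄₁ - x̄₂) / SE = (75.72 - 81.02) / 3.1451 = -5.30 / 3.1451 = -1.685
p-value = 0.0979

Since p-value > α = 0.05, we fail to reject H₀.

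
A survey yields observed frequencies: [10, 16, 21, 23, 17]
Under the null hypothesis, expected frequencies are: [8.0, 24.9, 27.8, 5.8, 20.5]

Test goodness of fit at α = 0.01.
Chi-square goodness of fit test:
H₀: observed counts match expected distribution
H₁: observed counts differ from expected distribution
df = k - 1 = 4
χ² = Σ(O - E)²/E
   = (10 - 8.0)²/8.0 + (16 - 24.9)²/24.9 + (21 - 27.8)²/27.8 + (23 - 5.8)²/5.8 + (17 - 20.5)²/20.5
   = 0.500 + 3.181 + 1.663 + 51.007 + 0.598
   = 56.95
p-value < 0.0001

Since p-value < α = 0.01, we reject H₀.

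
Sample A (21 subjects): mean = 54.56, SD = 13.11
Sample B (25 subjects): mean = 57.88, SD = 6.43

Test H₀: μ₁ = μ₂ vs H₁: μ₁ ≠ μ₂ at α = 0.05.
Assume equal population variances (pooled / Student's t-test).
Student's two-sample t-test (equal variances):
H₀: μ₁ = μ₂
H₁: μ₁ ≠ μ₂
df = n₁ + n₂ - 2 = 44
Pooled variance s_p² = [(n₁-1)s₁² + (n₂-1)s₂²] / (n₁ + n₂ - 2) = [(20)(13.11²) + (24)(6.43²)] / 44 = 100.6754
SE = √(s_p²(1/n₁ + 1/n₂)) = √(100.6754 × (1/21 + 1/25)) = 2.9700
t = (x̄₁ - x̄₂) / SE = (54.56 - 57.88) / 2.9700 = -3.32 / 2.9700 = -1.118
p-value = 0.2697

Since p-value > α = 0.05, we fail to reject H₀.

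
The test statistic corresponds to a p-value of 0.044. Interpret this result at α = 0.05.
Since p = 0.044 < α = 0.05, reject H₀.
There is sufficient evidence to reject the null hypothesis; the result is statistically significant at the 0.05 level.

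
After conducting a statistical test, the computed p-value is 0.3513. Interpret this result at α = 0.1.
Since p = 0.3513 > α = 0.1, fail to reject H₀.
There is insufficient evidence to reject the null hypothesis; the result is not statistically significant at the 0.1 level.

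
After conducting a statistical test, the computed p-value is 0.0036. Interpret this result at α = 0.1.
Since p = 0.0036 < α = 0.1, reject H₀.
There is sufficient evidence to reject the null hypothesis; the result is statistically significant at the 0.1 level.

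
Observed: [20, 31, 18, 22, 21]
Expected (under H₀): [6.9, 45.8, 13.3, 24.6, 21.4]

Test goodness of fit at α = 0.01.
Chi-square goodness of fit test:
H₀: observed counts match expected distribution
H₁: observed counts differ from expected distribution
df = k - 1 = 4
χ² = Σ(O - E)²/E
   = (20 - 6.9)²/6.9 + (31 - 45.8)²/45.8 + (18 - 13.3)²/13.3 + (22 - 24.6)²/24.6 + (21 - 21.4)²/21.4
   = 24.871 + 4.783 + 1.661 + 0.275 + 0.007
   = 31.60
p-value < 0.0001

Since p-value < α = 0.01, we reject H₀.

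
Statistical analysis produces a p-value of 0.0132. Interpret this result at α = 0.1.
Since p = 0.0132 < α = 0.1, reject H₀.
There is sufficient evidence to reject the null hypothesis; the result is statistically significant at the 0.1 level.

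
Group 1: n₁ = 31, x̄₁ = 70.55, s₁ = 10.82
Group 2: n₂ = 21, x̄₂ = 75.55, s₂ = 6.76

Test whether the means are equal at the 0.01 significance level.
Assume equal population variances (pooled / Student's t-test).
Student's two-sample t-test (equal variances):
H₀: μ₁ = μ₂
H₁: μ₁ ≠ μ₂
df = n₁ + n₂ - 2 = 50
Pooled variance s_p² = [(n₁-1)s₁² + (n₂-1)s₂²] / (n₁ + n₂ - 2) = [(30)(10.82²) + (20)(6.76²)] / 50 = 88.5225
SE = √(s_p²(1/n₁ + 1/n₂)) = √(88.5225 × (1/31 + 1/21)) = 2.6591
t = (x̄₁ - x̄₂) / SE = (70.55 - 75.55) / 2.6591 = -5.00 / 2.6591 = -1.880
p-value = 0.0659

Since p-value > α = 0.01, we fail to reject H₀.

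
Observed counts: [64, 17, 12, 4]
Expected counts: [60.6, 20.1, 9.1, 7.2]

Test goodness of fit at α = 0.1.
Chi-square goodness of fit test:
H₀: observed counts match expected distribution
H₁: observed counts differ from expected distribution
df = k - 1 = 3
χ² = Σ(O - E)²/E
   = (64 - 60.6)²/60.6 + (17 - 20.1)²/20.1 + (12 - 9.1)²/9.1 + (4 - 7.2)²/7.2
   = 0.191 + 0.478 + 0.924 + 1.422
   = 3.02
p-value = 0.3893

Since p-value > α = 0.1, we fail to reject H₀.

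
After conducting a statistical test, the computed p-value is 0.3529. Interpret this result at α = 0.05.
Since p = 0.3529 > α = 0.05, fail to reject H₀.
There is insufficient evidence to reject the null hypothesis; the result is not statistically significant at the 0.05 level.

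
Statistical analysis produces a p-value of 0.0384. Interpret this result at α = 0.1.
Since p = 0.0384 < α = 0.1, reject H₀.
There is sufficient evidence to reject the null hypothesis; the result is statistically significant at the 0.1 level.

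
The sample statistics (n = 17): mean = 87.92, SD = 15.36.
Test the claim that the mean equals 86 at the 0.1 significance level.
One-sample t-test:
H₀: μ = 86
H₁: μ ≠ 86
df = n - 1 = 16
t = (x̄ - μ₀) / (s/√n) = (87.92 - 86) / (15.36/√17) = 0.515
p-value = 0.6133

Since p-value > α = 0.1, we fail to reject H₀.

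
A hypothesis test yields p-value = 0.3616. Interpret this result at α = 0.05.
Since p = 0.3616 > α = 0.05, fail to reject H₀.
There is insufficient evidence to reject the null hypothesis; the result is not statistically significant at the 0.05 level.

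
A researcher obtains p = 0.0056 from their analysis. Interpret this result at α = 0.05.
Since p = 0.0056 < α = 0.05, reject H₀.
There is sufficient evidence to reject the null hypothesis; the result is statistically significant at the 0.05 level.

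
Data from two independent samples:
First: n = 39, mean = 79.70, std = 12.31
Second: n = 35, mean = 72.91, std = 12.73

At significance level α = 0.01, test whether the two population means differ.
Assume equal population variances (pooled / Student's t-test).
Student's two-sample t-test (equal variances):
H₀: μ₁ = μ₂
H₁: μ₁ ≠ μ₂
df = n₁ + n₂ - 2 = 72
Pooled variance s_p² = [(n₁-1)s₁² + (n₂-1)s₂²] / (n₁ + n₂ - 2) = [(38)(12.31²) + (34)(12.73²)] / 72 = 156.5024
SE = √(s_p²(1/n₁ + 1/n₂)) = √(156.5024 × (1/39 + 1/35)) = 2.9128
t = (x̄₁ - x̄₂) / SE = (79.70 - 72.91) / 2.9128 = 6.79 / 2.9128 = 2.331
p-value = 0.0226

Since p-value > α = 0.01, we fail to reject H₀.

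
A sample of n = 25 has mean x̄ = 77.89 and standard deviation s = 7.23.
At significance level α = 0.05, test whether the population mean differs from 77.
One-sample t-test:
H₀: μ = 77
H₁: μ ≠ 77
df = n - 1 = 24
t = (x̄ - μ₀) / (s/√n) = (77.89 - 77) / (7.23/√25) = 0.615
p-value = 0.5440

Since p-value > α = 0.05, we fail to reject H₀.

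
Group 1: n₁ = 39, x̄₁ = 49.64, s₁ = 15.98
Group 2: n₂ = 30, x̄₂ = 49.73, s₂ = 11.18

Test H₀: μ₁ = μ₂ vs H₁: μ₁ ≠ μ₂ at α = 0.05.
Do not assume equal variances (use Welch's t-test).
Welch's two-sample t-test:
H₀: μ₁ = μ₂
H₁: μ₁ ≠ μ₂
s₁²/n₁ = 15.98²/39 = 6.5477,  s₂²/n₂ = 11.18²/30 = 4.1664
SE = √(s₁²/n₁ + s₂²/n₂) = √(6.5477 + 4.1664) = 3.2732
df (Welch-Satterthwaite) = (s₁²/n₁ + s₂²/n₂)² / [(s₁²/n₁)²/(n₁-1) + (s₂²/n₂)²/(n₂-1)] ≈ 66.48
t = (x̄₁ - x̄₂) / SE = (49.64 - 49.73) / 3.2732 = -0.09 / 3.2732 = -0.027
p-value = 0.9781

Since p-value > α = 0.05, we fail to reject H₀.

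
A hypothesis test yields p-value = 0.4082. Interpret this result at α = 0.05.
Since p = 0.4082 > α = 0.05, fail to reject H₀.
There is insufficient evidence to reject the null hypothesis; the result is not statistically significant at the 0.05 level.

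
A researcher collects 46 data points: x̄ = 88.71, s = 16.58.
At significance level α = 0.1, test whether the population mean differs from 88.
One-sample t-test:
H₀: μ = 88
H₁: μ ≠ 88
df = n - 1 = 45
t = (x̄ - μ₀) / (s/√n) = (88.71 - 88) / (16.58/√46) = 0.290
p-value = 0.7728

Since p-value > α = 0.1, we fail to reject H₀.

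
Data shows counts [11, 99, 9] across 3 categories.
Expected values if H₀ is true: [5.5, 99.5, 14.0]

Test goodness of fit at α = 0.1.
Chi-square goodness of fit test:
H₀: observed counts match expected distribution
H₁: observed counts differ from expected distribution
df = k - 1 = 2
χ² = Σ(O - E)²/E
   = (11 - 5.5)²/5.5 + (99 - 99.5)²/99.5 + (9 - 14.0)²/14.0
   = 5.500 + 0.003 + 1.786
   = 7.29
p-value = 0.0261

Since p-value < α = 0.1, we reject H₀.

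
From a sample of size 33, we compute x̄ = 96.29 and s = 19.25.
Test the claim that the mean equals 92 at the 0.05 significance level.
One-sample t-test:
H₀: μ = 92
H₁: μ ≠ 92
df = n - 1 = 32
t = (x̄ - μ₀) / (s/√n) = (96.29 - 92) / (19.25/√33) = 1.280
p-value = 0.2097

Since p-value > α = 0.05, we fail to reject H₀.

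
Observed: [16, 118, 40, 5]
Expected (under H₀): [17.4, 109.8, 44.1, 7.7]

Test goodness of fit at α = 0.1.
Chi-square goodness of fit test:
H₀: observed counts match expected distribution
H₁: observed counts differ from expected distribution
df = k - 1 = 3
χ² = Σ(O - E)²/E
   = (16 - 17.4)²/17.4 + (118 - 109.8)²/109.8 + (40 - 44.1)²/44.1 + (5 - 7.7)²/7.7
   = 0.113 + 0.612 + 0.381 + 0.947
   = 2.05
p-value = 0.5615

Since p-value > α = 0.1, we fail to reject H₀.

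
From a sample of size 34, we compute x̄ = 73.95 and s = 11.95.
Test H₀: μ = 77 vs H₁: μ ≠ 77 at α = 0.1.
One-sample t-test:
H₀: μ = 77
H₁: μ ≠ 77
df = n - 1 = 33
t = (x̄ - μ₀) / (s/√n) = (73.95 - 77) / (11.95/√34) = -1.488
p-value = 0.1462

Since p-value > α = 0.1, we fail to reject H₀.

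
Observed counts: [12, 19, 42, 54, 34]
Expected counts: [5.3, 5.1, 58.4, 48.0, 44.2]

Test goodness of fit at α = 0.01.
Chi-square goodness of fit test:
H₀: observed counts match expected distribution
H₁: observed counts differ from expected distribution
df = k - 1 = 4
χ² = Σ(O - E)²/E
   = (12 - 5.3)²/5.3 + (19 - 5.1)²/5.1 + (42 - 58.4)²/58.4 + (54 - 48.0)²/48.0 + (34 - 44.2)²/44.2
   = 8.470 + 37.884 + 4.605 + 0.750 + 2.354
   = 54.06
p-value < 0.0001

Since p-value < α = 0.01, we reject H₀.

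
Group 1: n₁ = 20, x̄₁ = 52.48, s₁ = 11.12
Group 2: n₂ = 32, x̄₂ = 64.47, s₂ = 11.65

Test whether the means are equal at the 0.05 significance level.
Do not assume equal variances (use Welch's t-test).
Welch's two-sample t-test:
H₀: μ₁ = μ₂
H₁: μ₁ ≠ μ₂
s₁²/n₁ = 11.12²/20 = 6.1827,  s₂²/n₂ = 11.65²/32 = 4.2413
SE = √(s₁²/n₁ + s₂²/n₂) = √(6.1827 + 4.2413) = 3.2286
df (Welch-Satterthwaite) = (s₁²/n₁ + s₂²/n₂)² / [(s₁²/n₁)²/(n₁-1) + (s₂²/n₂)²/(n₂-1)] ≈ 41.92
t = (x̄₁ - x̄₂) / SE = (52.48 - 64.47) / 3.2286 = -11.99 / 3.2286 = -3.714
p-value = 0.0006

Since p-value < α = 0.05, we reject H₀.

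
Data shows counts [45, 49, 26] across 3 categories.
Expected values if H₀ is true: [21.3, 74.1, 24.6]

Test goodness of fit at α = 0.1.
Chi-square goodness of fit test:
H₀: observed counts match expected distribution
H₁: observed counts differ from expected distribution
df = k - 1 = 2
χ² = Σ(O - E)²/E
   = (45 - 21.3)²/21.3 + (49 - 74.1)²/74.1 + (26 - 24.6)²/24.6
   = 26.370 + 8.502 + 0.080
   = 34.95
p-value < 0.0001

Since p-value < α = 0.1, we reject H₀.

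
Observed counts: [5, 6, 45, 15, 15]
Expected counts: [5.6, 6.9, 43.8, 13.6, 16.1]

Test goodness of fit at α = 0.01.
Chi-square goodness of fit test:
H₀: observed counts match expected distribution
H₁: observed counts differ from expected distribution
df = k - 1 = 4
χ² = Σ(O - E)²/E
   = (5 - 5.6)²/5.6 + (6 - 6.9)²/6.9 + (45 - 43.8)²/43.8 + (15 - 13.6)²/13.6 + (15 - 16.1)²/16.1
   = 0.064 + 0.117 + 0.033 + 0.144 + 0.075
   = 0.43
p-value = 0.9796

Since p-value > α = 0.01, we fail to reject H₀.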